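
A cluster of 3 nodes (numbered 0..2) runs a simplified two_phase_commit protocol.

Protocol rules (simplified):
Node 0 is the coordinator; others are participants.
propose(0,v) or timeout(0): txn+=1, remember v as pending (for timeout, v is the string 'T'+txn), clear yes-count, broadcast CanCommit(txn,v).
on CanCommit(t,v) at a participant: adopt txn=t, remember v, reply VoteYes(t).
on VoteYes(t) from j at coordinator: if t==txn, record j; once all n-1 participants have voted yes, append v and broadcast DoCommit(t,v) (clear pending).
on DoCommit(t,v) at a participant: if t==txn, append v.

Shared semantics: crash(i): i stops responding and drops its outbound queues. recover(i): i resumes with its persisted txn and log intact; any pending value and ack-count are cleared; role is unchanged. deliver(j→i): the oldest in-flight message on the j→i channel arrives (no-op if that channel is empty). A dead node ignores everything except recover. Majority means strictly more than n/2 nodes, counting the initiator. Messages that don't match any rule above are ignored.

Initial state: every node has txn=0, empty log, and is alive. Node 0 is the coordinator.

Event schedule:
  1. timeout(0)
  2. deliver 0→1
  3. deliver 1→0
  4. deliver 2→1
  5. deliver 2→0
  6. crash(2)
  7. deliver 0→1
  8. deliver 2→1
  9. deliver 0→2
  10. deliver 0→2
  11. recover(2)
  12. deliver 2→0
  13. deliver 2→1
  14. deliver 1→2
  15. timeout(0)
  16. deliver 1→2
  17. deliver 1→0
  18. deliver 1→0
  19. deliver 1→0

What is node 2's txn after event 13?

0

1. timeout(0):  <0:coor t1 ->
2. deliver 0→1:  <1:part t1 ->
3. deliver 1→0:  nop
4. deliver 2→1:  nop
5. deliver 2→0:  nop
6. crash(2):  <2:✗part t0 ->
7. deliver 0→1:  nop
8. deliver 2→1:  nop
9. deliver 0→2:  nop
10. deliver 0→2:  nop
11. recover(2):  <2:part t0 ->
12. deliver 2→0:  nop
13. deliver 2→1:  nop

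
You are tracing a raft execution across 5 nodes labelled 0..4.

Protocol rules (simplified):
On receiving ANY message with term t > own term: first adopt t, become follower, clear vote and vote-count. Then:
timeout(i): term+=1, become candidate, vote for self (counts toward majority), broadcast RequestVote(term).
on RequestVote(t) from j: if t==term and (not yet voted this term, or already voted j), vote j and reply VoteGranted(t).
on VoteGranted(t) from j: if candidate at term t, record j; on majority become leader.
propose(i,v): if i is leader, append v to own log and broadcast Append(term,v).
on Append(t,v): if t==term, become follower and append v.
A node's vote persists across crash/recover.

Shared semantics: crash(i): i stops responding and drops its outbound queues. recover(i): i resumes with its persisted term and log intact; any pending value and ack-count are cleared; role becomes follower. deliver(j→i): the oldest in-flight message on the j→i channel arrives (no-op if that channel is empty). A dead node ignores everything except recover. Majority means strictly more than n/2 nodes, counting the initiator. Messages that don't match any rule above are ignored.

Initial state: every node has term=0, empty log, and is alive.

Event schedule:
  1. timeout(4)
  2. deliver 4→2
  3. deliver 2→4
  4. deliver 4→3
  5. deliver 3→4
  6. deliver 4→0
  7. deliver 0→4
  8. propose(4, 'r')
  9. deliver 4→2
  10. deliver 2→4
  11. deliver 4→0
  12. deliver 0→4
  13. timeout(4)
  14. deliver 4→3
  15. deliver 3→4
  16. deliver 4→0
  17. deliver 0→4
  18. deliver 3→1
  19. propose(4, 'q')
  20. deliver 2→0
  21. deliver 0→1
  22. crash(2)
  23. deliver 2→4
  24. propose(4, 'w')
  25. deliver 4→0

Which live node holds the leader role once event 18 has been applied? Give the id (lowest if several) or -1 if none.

e1 timeout(4): 4[cand,t=1,-]
e2 deliver 4→2: 2[foll,t=1,-]
e3 deliver 2→4: ·
e4 deliver 4→3: 3[foll,t=1,-]
e5 deliver 3→4: 4[lead,t=1,-]
e6 deliver 4→0: 0[foll,t=1,-]
e7 deliver 0→4: ·
e8 propose(4,'r'): 4[lead,t=1,r]
e9 deliver 4→2: 2[foll,t=1,r]
e10 deliver 2→4: ·
e11 deliver 4→0: 0[foll,t=1,r]
e12 deliver 0→4: ·
e13 timeout(4): 4[cand,t=2,r]
e14 deliver 4→3: 3[foll,t=1,r]
e15 deliver 3→4: ·
e16 deliver 4→0: 0[foll,t=2,r]
e17 deliver 0→4: ·
e18 deliver 3→1: ·

-1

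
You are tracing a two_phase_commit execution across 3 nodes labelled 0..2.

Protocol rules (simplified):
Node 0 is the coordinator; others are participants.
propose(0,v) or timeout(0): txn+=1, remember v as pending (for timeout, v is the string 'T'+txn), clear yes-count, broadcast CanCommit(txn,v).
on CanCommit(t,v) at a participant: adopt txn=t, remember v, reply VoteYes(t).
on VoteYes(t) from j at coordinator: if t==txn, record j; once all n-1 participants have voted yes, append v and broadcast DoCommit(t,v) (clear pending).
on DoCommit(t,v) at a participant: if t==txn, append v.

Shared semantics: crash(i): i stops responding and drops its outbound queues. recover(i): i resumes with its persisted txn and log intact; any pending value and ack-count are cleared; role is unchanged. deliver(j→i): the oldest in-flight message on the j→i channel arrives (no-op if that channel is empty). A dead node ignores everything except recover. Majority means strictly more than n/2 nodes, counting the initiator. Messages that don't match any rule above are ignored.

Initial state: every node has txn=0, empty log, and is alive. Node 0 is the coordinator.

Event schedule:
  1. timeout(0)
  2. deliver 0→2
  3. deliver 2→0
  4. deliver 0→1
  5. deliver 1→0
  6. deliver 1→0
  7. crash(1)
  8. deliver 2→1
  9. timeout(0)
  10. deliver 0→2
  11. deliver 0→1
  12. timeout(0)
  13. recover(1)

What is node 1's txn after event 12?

[1] timeout(0) → N0(coor t1 [-])
[2] deliver 0→2 → N2(part t1 [-])
[3] deliver 2→0 → ∅
[4] deliver 0→1 → N1(part t1 [-])
[5] deliver 1→0 → N0(coor t1 [T1])
[6] deliver 1→0 → ∅
[7] crash(1) → N1(✗part t1 [-])
[8] deliver 2→1 → ∅
[9] timeout(0) → N0(coor t2 [T1])
[10] deliver 0→2 → N2(part t1 [T1])
[11] deliver 0→1 → ∅
[12] timeout(0) → N0(coor t3 [T1])

1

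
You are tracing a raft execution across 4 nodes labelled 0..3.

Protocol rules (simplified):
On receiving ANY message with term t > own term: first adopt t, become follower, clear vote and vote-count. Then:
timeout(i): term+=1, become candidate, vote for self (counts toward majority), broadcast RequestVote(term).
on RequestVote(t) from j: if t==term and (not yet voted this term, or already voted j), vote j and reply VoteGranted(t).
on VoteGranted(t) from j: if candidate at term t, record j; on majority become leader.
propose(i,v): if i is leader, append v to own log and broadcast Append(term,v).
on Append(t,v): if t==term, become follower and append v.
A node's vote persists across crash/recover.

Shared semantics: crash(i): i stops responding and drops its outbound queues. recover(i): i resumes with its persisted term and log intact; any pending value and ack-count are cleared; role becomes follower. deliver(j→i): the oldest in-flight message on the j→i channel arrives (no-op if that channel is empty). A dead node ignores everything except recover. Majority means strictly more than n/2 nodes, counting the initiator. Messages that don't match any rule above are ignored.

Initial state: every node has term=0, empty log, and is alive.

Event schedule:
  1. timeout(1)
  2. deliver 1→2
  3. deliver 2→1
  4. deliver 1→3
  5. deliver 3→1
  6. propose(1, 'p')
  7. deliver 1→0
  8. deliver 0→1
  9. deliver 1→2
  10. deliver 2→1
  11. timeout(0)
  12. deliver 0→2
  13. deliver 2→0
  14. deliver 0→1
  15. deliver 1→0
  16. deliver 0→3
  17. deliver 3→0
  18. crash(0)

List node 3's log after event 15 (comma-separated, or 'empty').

after 1 — timeout(1): n1:cand/t1/[-]
after 2 — deliver 1→2: n2:foll/t1/[-]
after 3 — deliver 2→1: ·
after 4 — deliver 1→3: n3:foll/t1/[-]
after 5 — deliver 3→1: n1:lead/t1/[-]
after 6 — propose(1,'p'): n1:lead/t1/[p]
after 7 — deliver 1→0: n0:foll/t1/[-]
after 8 — deliver 0→1: ·
after 9 — deliver 1→2: n2:foll/t1/[p]
after 10 — deliver 2→1: ·
after 11 — timeout(0): n0:cand/t2/[-]
after 12 — deliver 0→2: n2:foll/t2/[p]
after 13 — deliver 2→0: ·
after 14 — deliver 0→1: n1:foll/t2/[p]
after 15 — deliver 1→0: ·

empty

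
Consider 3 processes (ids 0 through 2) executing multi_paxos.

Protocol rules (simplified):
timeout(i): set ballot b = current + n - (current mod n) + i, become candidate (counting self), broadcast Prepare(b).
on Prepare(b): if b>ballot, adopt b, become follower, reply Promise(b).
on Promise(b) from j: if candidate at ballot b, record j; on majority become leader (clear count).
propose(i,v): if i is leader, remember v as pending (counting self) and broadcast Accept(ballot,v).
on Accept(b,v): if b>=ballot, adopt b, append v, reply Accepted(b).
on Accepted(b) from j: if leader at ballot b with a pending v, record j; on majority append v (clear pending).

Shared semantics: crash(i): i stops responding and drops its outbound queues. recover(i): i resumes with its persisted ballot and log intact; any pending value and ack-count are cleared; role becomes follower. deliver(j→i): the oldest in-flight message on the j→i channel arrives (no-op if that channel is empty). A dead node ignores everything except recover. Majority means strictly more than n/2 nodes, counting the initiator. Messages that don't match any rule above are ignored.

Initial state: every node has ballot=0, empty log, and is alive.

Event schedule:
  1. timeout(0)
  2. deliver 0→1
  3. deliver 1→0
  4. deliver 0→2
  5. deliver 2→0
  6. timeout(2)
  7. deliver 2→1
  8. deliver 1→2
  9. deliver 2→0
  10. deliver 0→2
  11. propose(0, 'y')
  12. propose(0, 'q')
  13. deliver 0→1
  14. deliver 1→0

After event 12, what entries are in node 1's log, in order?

empty

step 1 timeout(0): 0={cand,b=3,log=-}
step 2 deliver 0→1: 1={foll,b=3,log=-}
step 3 deliver 1→0: 0={lead,b=3,log=-}
step 4 deliver 0→2: 2={foll,b=3,log=-}
step 5 deliver 2→0: —
step 6 timeout(2): 2={cand,b=8,log=-}
step 7 deliver 2→1: 1={foll,b=8,log=-}
step 8 deliver 1→2: 2={lead,b=8,log=-}
step 9 deliver 2→0: 0={foll,b=8,log=-}
step 10 deliver 0→2: —
step 11 propose(0,'y'): —
step 12 propose(0,'q'): —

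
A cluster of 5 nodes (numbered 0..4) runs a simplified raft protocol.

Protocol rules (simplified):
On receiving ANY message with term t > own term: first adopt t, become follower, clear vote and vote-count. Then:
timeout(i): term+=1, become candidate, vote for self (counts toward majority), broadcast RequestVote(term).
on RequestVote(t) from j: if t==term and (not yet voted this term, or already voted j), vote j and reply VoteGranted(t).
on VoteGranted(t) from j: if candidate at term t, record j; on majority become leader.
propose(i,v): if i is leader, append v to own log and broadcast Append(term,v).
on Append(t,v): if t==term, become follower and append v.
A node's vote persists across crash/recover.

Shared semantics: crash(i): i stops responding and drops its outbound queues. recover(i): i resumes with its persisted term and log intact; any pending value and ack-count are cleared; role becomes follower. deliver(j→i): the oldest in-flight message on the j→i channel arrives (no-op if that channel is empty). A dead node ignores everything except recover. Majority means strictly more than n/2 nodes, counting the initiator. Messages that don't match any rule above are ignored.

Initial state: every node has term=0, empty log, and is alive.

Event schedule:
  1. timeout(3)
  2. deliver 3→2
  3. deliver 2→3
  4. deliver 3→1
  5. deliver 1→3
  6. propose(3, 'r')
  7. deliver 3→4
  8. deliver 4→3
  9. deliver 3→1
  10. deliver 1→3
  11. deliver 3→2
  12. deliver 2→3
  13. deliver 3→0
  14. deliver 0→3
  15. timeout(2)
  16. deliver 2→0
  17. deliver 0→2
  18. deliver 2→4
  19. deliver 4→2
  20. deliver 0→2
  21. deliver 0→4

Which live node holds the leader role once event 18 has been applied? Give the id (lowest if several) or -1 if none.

3

1. timeout(3):  <3:cand t1 ->
2. deliver 3→2:  <2:foll t1 ->
3. deliver 2→3:  nop
4. deliver 3→1:  <1:foll t1 ->
5. deliver 1→3:  <3:lead t1 ->
6. propose(3,'r'):  <3:lead t1 r>
7. deliver 3→4:  <4:foll t1 ->
8. deliver 4→3:  nop
9. deliver 3→1:  <1:foll t1 r>
10. deliver 1→3:  nop
11. deliver 3→2:  <2:foll t1 r>
12. deliver 2→3:  nop
13. deliver 3→0:  <0:foll t1 ->
14. deliver 0→3:  nop
15. timeout(2):  <2:cand t2 r>
16. deliver 2→0:  <0:foll t2 ->
17. deliver 0→2:  nop
18. deliver 2→4:  <4:foll t2 ->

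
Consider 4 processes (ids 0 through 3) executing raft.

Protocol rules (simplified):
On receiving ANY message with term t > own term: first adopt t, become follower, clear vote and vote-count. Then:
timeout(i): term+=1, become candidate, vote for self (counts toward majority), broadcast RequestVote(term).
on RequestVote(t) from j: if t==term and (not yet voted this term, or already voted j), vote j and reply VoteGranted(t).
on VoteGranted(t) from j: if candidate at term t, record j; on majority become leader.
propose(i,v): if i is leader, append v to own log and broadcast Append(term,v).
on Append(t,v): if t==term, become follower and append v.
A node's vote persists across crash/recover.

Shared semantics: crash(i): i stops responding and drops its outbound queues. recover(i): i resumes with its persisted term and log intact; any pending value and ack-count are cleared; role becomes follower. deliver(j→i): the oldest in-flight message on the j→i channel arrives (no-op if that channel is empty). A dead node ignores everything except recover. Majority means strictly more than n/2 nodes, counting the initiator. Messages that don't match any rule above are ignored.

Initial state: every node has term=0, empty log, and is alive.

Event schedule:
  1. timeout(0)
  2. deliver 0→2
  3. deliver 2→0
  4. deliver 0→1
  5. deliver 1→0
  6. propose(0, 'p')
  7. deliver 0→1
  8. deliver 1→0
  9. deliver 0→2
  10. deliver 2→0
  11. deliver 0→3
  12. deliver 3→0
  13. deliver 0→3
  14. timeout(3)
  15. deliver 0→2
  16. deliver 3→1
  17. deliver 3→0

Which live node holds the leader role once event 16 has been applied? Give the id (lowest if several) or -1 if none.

0

e1 timeout(0): 0[cand,t=1,-]
e2 deliver 0→2: 2[foll,t=1,-]
e3 deliver 2→0: ·
e4 deliver 0→1: 1[foll,t=1,-]
e5 deliver 1→0: 0[lead,t=1,-]
e6 propose(0,'p'): 0[lead,t=1,p]
e7 deliver 0→1: 1[foll,t=1,p]
e8 deliver 1→0: ·
e9 deliver 0→2: 2[foll,t=1,p]
e10 deliver 2→0: ·
e11 deliver 0→3: 3[foll,t=1,-]
e12 deliver 3→0: ·
e13 deliver 0→3: 3[foll,t=1,p]
e14 timeout(3): 3[cand,t=2,p]
e15 deliver 0→2: ·
e16 deliver 3→1: 1[foll,t=2,p]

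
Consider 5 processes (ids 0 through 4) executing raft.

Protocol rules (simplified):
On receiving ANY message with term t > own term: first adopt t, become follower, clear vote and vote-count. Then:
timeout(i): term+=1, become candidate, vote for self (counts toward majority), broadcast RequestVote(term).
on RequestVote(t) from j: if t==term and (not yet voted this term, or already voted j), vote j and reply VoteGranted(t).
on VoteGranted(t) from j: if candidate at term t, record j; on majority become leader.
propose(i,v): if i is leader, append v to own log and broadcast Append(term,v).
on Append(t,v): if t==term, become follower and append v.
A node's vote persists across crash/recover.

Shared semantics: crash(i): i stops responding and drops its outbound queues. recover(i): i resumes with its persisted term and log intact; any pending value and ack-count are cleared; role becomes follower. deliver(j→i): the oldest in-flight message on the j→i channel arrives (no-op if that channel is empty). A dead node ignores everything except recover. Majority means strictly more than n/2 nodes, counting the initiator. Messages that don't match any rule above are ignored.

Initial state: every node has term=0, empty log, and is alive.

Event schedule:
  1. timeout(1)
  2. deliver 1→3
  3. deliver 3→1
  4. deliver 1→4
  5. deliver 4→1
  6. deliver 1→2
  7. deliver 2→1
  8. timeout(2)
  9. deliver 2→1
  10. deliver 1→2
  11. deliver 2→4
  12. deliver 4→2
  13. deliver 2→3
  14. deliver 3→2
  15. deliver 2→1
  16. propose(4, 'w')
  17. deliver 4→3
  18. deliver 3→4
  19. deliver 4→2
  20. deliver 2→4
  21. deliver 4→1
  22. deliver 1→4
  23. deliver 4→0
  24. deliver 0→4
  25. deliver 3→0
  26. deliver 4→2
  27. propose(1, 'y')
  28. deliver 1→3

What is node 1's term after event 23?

[1] timeout(1) → N1(cand t1 [-])
[2] deliver 1→3 → N3(foll t1 [-])
[3] deliver 3→1 → ∅
[4] deliver 1→4 → N4(foll t1 [-])
[5] deliver 4→1 → N1(lead t1 [-])
[6] deliver 1→2 → N2(foll t1 [-])
[7] deliver 2→1 → ∅
[8] timeout(2) → N2(cand t2 [-])
[9] deliver 2→1 → N1(foll t2 [-])
[10] deliver 1→2 → ∅
[11] deliver 2→4 → N4(foll t2 [-])
[12] deliver 4→2 → N2(lead t2 [-])
[13] deliver 2→3 → N3(foll t2 [-])
[14] deliver 3→2 → ∅
[15] deliver 2→1 → ∅
[16] propose(4,'w') → ∅
[17] deliver 4→3 → ∅
[18] deliver 3→4 → ∅
[19] deliver 4→2 → ∅
[20] deliver 2→4 → ∅
[21] deliver 4→1 → ∅
[22] deliver 1→4 → ∅
[23] deliver 4→0 → ∅

2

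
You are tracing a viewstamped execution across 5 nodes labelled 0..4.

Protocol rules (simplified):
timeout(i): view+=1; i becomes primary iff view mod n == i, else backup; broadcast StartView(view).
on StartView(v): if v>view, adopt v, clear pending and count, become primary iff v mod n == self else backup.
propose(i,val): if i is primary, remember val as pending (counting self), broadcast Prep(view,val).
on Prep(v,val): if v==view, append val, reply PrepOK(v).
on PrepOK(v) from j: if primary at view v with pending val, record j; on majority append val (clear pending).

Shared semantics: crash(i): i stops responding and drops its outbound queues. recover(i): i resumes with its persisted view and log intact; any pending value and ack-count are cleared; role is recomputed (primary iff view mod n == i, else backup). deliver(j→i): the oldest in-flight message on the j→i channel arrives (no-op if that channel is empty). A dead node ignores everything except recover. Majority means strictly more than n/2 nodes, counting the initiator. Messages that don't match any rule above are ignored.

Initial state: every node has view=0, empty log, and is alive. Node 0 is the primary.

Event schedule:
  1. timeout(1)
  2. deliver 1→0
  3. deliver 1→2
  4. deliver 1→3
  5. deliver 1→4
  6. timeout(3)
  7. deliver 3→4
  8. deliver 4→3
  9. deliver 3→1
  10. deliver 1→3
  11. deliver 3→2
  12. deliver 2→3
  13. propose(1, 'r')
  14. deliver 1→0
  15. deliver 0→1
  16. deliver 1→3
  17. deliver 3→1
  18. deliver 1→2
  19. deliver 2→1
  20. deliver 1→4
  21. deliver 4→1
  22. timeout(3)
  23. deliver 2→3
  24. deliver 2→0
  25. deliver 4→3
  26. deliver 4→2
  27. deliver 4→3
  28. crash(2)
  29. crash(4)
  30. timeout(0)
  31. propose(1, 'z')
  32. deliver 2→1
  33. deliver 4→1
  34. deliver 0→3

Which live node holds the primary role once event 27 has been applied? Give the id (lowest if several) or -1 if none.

step 1 timeout(1): 1={prim,v=1,log=-}
step 2 deliver 1→0: 0={back,v=1,log=-}
step 3 deliver 1→2: 2={back,v=1,log=-}
step 4 deliver 1→3: 3={back,v=1,log=-}
step 5 deliver 1→4: 4={back,v=1,log=-}
step 6 timeout(3): 3={back,v=2,log=-}
step 7 deliver 3→4: 4={back,v=2,log=-}
step 8 deliver 4→3: —
step 9 deliver 3→1: 1={back,v=2,log=-}
step 10 deliver 1→3: —
step 11 deliver 3→2: 2={prim,v=2,log=-}
step 12 deliver 2→3: —
step 13 propose(1,'r'): —
step 14 deliver 1→0: —
step 15 deliver 0→1: —
step 16 deliver 1→3: —
step 17 deliver 3→1: —
step 18 deliver 1→2: —
step 19 deliver 2→1: —
step 20 deliver 1→4: —
step 21 deliver 4→1: —
step 22 timeout(3): 3={prim,v=3,log=-}
step 23 deliver 2→3: —
step 24 deliver 2→0: —
step 25 deliver 4→3: —
step 26 deliver 4→2: —
step 27 deliver 4→3: —

2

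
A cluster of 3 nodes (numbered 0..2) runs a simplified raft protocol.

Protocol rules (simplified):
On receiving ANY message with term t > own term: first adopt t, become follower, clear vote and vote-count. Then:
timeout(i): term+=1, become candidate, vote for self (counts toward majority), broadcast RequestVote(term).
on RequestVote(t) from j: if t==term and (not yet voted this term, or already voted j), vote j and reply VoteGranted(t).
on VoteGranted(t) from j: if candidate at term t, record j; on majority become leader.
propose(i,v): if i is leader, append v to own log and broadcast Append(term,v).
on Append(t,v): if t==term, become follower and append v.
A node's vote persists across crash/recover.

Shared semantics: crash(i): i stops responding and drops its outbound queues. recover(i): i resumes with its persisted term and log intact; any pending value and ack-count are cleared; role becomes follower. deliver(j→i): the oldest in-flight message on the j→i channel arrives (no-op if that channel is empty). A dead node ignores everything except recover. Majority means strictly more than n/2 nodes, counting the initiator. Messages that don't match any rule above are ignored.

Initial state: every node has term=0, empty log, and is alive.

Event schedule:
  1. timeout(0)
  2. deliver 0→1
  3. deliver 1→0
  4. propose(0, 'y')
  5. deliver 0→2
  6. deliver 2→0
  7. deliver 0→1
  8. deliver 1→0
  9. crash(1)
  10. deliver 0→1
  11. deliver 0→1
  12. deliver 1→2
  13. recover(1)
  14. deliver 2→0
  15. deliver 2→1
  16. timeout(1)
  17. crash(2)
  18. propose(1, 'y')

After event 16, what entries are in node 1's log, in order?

y

step 1 timeout(0): 0={cand,t=1,log=-}
step 2 deliver 0→1: 1={foll,t=1,log=-}
step 3 deliver 1→0: 0={lead,t=1,log=-}
step 4 propose(0,'y'): 0={lead,t=1,log=y}
step 5 deliver 0→2: 2={foll,t=1,log=-}
step 6 deliver 2→0: —
step 7 deliver 0→1: 1={foll,t=1,log=y}
step 8 deliver 1→0: —
step 9 crash(1): 1={✗foll,t=1,log=y}
step 10 deliver 0→1: —
step 11 deliver 0→1: —
step 12 deliver 1→2: —
step 13 recover(1): 1={foll,t=1,log=y}
step 14 deliver 2→0: —
step 15 deliver 2→1: —
step 16 timeout(1): 1={cand,t=2,log=y}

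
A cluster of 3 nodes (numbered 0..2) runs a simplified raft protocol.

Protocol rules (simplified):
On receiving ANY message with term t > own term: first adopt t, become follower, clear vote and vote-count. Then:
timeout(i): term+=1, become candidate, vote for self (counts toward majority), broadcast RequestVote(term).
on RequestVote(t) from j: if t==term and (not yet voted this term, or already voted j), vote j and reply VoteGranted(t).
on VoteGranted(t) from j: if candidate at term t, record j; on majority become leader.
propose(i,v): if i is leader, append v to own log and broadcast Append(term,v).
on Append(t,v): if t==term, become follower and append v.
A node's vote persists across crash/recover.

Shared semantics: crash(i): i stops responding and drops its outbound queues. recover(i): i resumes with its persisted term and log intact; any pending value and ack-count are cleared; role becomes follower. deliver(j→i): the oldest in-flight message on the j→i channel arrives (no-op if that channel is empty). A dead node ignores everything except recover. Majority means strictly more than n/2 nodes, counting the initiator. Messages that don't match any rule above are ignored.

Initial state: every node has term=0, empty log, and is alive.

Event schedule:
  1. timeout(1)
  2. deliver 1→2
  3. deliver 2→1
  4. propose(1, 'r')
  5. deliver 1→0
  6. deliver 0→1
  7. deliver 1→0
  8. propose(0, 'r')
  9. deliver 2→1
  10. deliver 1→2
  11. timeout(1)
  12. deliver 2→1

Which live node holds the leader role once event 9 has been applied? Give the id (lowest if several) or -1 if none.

step 1 timeout(1): 1={cand,t=1,log=-}
step 2 deliver 1→2: 2={foll,t=1,log=-}
step 3 deliver 2→1: 1={lead,t=1,log=-}
step 4 propose(1,'r'): 1={lead,t=1,log=r}
step 5 deliver 1→0: 0={foll,t=1,log=-}
step 6 deliver 0→1: —
step 7 deliver 1→0: 0={foll,t=1,log=r}
step 8 propose(0,'r'): —
step 9 deliver 2→1: —

1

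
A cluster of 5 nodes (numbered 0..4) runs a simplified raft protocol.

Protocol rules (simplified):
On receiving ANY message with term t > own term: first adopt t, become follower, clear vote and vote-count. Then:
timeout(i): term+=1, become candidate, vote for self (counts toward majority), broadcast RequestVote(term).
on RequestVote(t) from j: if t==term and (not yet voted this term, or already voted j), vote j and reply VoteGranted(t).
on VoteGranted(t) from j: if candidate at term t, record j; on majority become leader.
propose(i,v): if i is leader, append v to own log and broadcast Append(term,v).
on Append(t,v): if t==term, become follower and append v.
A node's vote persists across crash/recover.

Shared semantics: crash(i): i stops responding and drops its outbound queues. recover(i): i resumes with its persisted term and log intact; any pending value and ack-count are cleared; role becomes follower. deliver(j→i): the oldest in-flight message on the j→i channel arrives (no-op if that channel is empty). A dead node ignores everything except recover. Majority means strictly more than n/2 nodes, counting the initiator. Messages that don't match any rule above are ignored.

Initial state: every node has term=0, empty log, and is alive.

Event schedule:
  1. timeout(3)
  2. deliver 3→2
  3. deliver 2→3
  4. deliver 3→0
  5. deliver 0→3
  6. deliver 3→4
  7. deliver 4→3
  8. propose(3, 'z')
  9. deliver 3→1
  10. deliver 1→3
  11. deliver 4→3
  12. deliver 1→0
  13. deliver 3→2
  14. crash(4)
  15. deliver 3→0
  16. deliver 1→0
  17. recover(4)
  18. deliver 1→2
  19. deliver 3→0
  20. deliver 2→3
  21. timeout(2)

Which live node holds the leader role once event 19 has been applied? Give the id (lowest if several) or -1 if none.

3

e1 timeout(3): 3[cand,t=1,-]
e2 deliver 3→2: 2[foll,t=1,-]
e3 deliver 2→3: ·
e4 deliver 3→0: 0[foll,t=1,-]
e5 deliver 0→3: 3[lead,t=1,-]
e6 deliver 3→4: 4[foll,t=1,-]
e7 deliver 4→3: ·
e8 propose(3,'z'): 3[lead,t=1,z]
e9 deliver 3→1: 1[foll,t=1,-]
e10 deliver 1→3: ·
e11 deliver 4→3: ·
e12 deliver 1→0: ·
e13 deliver 3→2: 2[foll,t=1,z]
e14 crash(4): 4[✗foll,t=1,-]
e15 deliver 3→0: 0[foll,t=1,z]
e16 deliver 1→0: ·
e17 recover(4): 4[foll,t=1,-]
e18 deliver 1→2: ·
e19 deliver 3→0: ·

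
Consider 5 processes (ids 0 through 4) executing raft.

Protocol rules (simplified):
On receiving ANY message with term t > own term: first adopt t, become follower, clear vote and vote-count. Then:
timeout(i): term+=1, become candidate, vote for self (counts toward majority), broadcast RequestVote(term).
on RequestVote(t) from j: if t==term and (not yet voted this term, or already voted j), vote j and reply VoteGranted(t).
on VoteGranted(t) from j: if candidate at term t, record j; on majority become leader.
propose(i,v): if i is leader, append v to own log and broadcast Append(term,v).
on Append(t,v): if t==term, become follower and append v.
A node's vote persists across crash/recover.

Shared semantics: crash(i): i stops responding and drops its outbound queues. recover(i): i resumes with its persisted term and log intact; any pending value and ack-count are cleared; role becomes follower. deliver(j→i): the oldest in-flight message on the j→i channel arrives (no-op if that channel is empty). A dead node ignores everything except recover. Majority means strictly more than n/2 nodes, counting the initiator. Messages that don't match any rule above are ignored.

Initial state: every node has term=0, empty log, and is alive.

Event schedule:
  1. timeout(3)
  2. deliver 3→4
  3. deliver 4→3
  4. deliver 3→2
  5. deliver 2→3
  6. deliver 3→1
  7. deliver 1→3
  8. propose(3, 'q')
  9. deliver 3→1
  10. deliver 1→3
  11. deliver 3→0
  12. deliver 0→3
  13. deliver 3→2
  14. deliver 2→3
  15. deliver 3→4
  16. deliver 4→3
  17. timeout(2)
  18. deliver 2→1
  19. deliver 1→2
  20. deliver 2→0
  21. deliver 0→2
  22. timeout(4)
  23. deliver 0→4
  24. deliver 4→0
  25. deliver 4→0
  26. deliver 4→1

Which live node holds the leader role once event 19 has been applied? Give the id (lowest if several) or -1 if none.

3

after 1 — timeout(3): n3:cand/t1/[-]
after 2 — deliver 3→4: n4:foll/t1/[-]
after 3 — deliver 4→3: ·
after 4 — deliver 3→2: n2:foll/t1/[-]
after 5 — deliver 2→3: n3:lead/t1/[-]
after 6 — deliver 3→1: n1:foll/t1/[-]
after 7 — deliver 1→3: ·
after 8 — propose(3,'q'): n3:lead/t1/[q]
after 9 — deliver 3→1: n1:foll/t1/[q]
after 10 — deliver 1→3: ·
after 11 — deliver 3→0: n0:foll/t1/[-]
after 12 — deliver 0→3: ·
after 13 — deliver 3→2: n2:foll/t1/[q]
after 14 — deliver 2→3: ·
after 15 — deliver 3→4: n4:foll/t1/[q]
after 16 — deliver 4→3: ·
after 17 — timeout(2): n2:cand/t2/[q]
after 18 — deliver 2→1: n1:foll/t2/[q]
after 19 — deliver 1→2: ·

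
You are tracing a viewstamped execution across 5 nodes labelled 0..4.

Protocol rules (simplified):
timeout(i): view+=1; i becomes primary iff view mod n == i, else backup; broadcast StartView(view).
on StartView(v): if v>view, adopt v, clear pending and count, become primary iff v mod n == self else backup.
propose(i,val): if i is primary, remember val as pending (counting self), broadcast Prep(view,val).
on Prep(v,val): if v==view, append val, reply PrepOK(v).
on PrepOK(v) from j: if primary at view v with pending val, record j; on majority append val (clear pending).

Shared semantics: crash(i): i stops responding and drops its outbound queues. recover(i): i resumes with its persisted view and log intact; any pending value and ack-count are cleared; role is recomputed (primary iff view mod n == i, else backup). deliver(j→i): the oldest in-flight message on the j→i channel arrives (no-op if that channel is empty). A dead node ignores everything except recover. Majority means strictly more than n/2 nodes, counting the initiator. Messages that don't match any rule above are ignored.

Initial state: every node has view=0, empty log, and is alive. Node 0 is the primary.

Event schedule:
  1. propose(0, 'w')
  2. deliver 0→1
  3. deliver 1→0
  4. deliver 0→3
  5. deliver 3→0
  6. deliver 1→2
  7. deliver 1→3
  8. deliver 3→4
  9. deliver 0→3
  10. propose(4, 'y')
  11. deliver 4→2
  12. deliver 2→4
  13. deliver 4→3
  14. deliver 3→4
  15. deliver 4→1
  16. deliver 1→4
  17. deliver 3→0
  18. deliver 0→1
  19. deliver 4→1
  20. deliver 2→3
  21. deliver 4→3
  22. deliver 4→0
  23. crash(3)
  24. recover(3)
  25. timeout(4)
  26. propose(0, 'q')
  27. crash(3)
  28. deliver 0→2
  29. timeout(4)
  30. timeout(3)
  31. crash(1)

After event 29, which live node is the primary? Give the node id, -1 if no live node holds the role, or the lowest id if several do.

[1] propose(0,'w') → ∅
[2] deliver 0→1 → N1(back v0 [w])
[3] deliver 1→0 → ∅
[4] deliver 0→3 → N3(back v0 [w])
[5] deliver 3→0 → N0(prim v0 [w])
[6] deliver 1→2 → ∅
[7] deliver 1→3 → ∅
[8] deliver 3→4 → ∅
[9] deliver 0→3 → ∅
[10] propose(4,'y') → ∅
[11] deliver 4→2 → ∅
[12] deliver 2→4 → ∅
[13] deliver 4→3 → ∅
[14] deliver 3→4 → ∅
[15] deliver 4→1 → ∅
[16] deliver 1→4 → ∅
[17] deliver 3→0 → ∅
[18] deliver 0→1 → ∅
[19] deliver 4→1 → ∅
[20] deliver 2→3 → ∅
[21] deliver 4→3 → ∅
[22] deliver 4→0 → ∅
[23] crash(3) → N3(✗back v0 [w])
[24] recover(3) → N3(back v0 [w])
[25] timeout(4) → N4(back v1 [-])
[26] propose(0,'q') → ∅
[27] crash(3) → N3(✗back v0 [w])
[28] deliver 0→2 → N2(back v0 [w])
[29] timeout(4) → N4(back v2 [-])

0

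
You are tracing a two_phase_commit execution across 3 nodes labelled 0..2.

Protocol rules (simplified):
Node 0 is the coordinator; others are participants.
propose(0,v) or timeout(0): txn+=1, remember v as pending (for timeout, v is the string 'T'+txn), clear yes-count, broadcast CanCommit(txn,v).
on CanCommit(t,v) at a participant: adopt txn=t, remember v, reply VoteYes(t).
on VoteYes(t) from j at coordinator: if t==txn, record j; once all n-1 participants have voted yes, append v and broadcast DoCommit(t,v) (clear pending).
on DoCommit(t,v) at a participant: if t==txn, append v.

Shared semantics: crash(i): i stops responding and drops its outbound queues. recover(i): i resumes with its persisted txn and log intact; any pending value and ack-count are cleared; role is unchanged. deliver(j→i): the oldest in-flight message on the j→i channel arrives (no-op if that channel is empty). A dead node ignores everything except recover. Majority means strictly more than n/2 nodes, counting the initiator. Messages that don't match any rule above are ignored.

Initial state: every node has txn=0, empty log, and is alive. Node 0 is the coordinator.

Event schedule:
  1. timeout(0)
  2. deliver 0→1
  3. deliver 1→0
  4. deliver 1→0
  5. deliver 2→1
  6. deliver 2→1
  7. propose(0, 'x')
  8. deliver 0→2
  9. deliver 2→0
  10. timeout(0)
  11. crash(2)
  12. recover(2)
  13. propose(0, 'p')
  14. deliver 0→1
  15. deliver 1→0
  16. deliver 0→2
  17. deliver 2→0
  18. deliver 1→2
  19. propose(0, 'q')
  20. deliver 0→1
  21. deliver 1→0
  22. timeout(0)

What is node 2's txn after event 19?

2

[1] timeout(0) → N0(coor t1 [-])
[2] deliver 0→1 → N1(part t1 [-])
[3] deliver 1→0 → ∅
[4] deliver 1→0 → ∅
[5] deliver 2→1 → ∅
[6] deliver 2→1 → ∅
[7] propose(0,'x') → N0(coor t2 [-])
[8] deliver 0→2 → N2(part t1 [-])
[9] deliver 2→0 → ∅
[10] timeout(0) → N0(coor t3 [-])
[11] crash(2) → N2(✗part t1 [-])
[12] recover(2) → N2(part t1 [-])
[13] propose(0,'p') → N0(coor t4 [-])
[14] deliver 0→1 → N1(part t2 [-])
[15] deliver 1→0 → ∅
[16] deliver 0→2 → N2(part t2 [-])
[17] deliver 2→0 → ∅
[18] deliver 1→2 → ∅
[19] propose(0,'q') → N0(coor t5 [-])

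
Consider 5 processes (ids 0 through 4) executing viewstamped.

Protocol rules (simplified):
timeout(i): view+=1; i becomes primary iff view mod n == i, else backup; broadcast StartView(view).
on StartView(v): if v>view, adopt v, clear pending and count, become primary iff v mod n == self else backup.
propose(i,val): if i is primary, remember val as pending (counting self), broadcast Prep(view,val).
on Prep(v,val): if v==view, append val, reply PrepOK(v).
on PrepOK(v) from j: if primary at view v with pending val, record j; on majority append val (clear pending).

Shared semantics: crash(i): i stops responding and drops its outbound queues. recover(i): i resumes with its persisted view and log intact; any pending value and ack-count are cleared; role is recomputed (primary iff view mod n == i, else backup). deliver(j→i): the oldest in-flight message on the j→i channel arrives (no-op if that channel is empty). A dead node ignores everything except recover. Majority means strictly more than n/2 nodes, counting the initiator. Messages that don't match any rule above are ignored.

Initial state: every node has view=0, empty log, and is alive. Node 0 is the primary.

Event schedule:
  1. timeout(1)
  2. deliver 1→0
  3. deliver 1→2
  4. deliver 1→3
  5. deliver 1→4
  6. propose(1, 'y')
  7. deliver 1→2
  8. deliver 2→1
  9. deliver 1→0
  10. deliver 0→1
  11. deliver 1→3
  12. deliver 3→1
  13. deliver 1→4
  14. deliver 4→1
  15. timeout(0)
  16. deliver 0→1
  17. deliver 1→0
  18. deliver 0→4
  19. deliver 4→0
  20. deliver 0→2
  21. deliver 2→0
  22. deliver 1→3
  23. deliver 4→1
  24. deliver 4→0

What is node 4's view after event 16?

1. timeout(1):  <1:prim v1 ->
2. deliver 1→0:  <0:back v1 ->
3. deliver 1→2:  <2:back v1 ->
4. deliver 1→3:  <3:back v1 ->
5. deliver 1→4:  <4:back v1 ->
6. propose(1,'y'):  nop
7. deliver 1→2:  <2:back v1 y>
8. deliver 2→1:  nop
9. deliver 1→0:  <0:back v1 y>
10. deliver 0→1:  <1:prim v1 y>
11. deliver 1→3:  <3:back v1 y>
12. deliver 3→1:  nop
13. deliver 1→4:  <4:back v1 y>
14. deliver 4→1:  nop
15. timeout(0):  <0:back v2 y>
16. deliver 0→1:  <1:back v2 y>

1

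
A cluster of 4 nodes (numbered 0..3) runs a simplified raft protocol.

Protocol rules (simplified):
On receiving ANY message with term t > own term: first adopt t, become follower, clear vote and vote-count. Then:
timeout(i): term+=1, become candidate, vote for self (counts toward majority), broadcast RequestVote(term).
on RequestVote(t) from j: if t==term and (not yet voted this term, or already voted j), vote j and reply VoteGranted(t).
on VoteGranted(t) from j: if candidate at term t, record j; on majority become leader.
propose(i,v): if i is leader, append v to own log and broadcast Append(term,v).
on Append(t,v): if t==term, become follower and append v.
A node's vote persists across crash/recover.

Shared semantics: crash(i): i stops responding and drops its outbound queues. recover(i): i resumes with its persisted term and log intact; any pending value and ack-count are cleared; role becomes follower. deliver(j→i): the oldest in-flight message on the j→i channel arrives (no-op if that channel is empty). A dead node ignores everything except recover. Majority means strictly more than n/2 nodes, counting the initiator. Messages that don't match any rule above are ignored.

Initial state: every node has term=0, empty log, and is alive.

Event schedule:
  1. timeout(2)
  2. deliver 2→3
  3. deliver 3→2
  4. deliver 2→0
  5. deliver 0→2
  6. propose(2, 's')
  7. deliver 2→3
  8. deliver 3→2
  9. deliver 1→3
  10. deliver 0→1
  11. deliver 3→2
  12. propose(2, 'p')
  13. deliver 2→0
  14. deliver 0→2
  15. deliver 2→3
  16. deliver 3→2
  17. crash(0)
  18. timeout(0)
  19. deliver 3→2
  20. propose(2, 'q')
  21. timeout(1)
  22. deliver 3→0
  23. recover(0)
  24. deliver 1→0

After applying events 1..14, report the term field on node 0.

e1 timeout(2): 2[cand,t=1,-]
e2 deliver 2→3: 3[foll,t=1,-]
e3 deliver 3→2: ·
e4 deliver 2→0: 0[foll,t=1,-]
e5 deliver 0→2: 2[lead,t=1,-]
e6 propose(2,'s'): 2[lead,t=1,s]
e7 deliver 2→3: 3[foll,t=1,s]
e8 deliver 3→2: ·
e9 deliver 1→3: ·
e10 deliver 0→1: ·
e11 deliver 3→2: ·
e12 propose(2,'p'): 2[lead,t=1,s,p]
e13 deliver 2→0: 0[foll,t=1,s]
e14 deliver 0→2: ·

1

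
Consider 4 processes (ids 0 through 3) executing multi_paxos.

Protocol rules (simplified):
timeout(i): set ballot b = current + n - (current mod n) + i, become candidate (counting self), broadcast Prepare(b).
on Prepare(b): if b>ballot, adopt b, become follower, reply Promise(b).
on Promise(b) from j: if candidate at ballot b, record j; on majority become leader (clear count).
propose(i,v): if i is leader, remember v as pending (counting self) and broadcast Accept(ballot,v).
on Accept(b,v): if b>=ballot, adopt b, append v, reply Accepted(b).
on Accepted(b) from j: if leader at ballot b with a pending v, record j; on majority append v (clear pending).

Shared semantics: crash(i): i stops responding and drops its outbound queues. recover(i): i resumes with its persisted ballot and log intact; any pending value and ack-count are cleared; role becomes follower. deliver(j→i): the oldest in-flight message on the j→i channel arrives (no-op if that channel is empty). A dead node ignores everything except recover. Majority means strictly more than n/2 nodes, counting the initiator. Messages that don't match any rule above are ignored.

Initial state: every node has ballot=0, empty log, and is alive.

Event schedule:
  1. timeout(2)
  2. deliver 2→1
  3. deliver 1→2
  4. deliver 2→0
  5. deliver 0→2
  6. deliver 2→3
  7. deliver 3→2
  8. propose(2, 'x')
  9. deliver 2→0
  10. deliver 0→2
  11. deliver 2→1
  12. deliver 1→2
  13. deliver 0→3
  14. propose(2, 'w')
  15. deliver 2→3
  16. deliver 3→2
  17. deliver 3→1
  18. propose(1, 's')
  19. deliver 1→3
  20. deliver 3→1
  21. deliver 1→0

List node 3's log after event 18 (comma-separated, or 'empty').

1. timeout(2):  <2:cand b6 ->
2. deliver 2→1:  <1:foll b6 ->
3. deliver 1→2:  nop
4. deliver 2→0:  <0:foll b6 ->
5. deliver 0→2:  <2:lead b6 ->
6. deliver 2→3:  <3:foll b6 ->
7. deliver 3→2:  nop
8. propose(2,'x'):  nop
9. deliver 2→0:  <0:foll b6 x>
10. deliver 0→2:  nop
11. deliver 2→1:  <1:foll b6 x>
12. deliver 1→2:  <2:lead b6 x>
13. deliver 0→3:  nop
14. propose(2,'w'):  nop
15. deliver 2→3:  <3:foll b6 x>
16. deliver 3→2:  nop
17. deliver 3→1:  nop
18. propose(1,'s'):  nop

x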